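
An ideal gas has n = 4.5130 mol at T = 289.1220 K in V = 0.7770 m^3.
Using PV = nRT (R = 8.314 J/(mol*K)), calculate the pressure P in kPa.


P = nRT/V = 4.5130 * 8.314 * 289.1220 / 0.7770
= 10848.1703 / 0.7770 = 13961.6091 Pa = 13.9616 kPa

13.9616 kPa


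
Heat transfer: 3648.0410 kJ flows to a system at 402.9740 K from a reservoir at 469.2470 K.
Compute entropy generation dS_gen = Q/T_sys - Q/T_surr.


dS_sys = 3648.0410/402.9740 = 9.0528 kJ/K
dS_surr = -3648.0410/469.2470 = -7.7742 kJ/K
dS_gen = 9.0528 - 7.7742 = 1.2786 kJ/K (irreversible)

dS_gen = 1.2786 kJ/K, irreversible


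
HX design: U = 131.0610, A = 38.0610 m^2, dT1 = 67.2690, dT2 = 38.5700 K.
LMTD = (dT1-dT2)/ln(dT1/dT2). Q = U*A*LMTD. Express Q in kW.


LMTD = 51.5961 K
Q = 131.0610 * 38.0610 * 51.5961 = 257377.2398 W = 257.3772 kW

257.3772 kW


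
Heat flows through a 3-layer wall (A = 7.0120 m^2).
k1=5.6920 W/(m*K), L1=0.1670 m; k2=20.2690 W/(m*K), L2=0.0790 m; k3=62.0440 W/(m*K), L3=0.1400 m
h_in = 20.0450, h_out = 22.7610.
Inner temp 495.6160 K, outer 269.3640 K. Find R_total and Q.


R_conv_in = 1/(20.0450*7.0120) = 0.0071
R_1 = 0.1670/(5.6920*7.0120) = 0.0042
R_2 = 0.0790/(20.2690*7.0120) = 0.0006
R_3 = 0.1400/(62.0440*7.0120) = 0.0003
R_conv_out = 1/(22.7610*7.0120) = 0.0063
R_total = 0.0184 K/W
Q = 226.2520 / 0.0184 = 12268.2329 W

R_total = 0.0184 K/W, Q = 12268.2329 W


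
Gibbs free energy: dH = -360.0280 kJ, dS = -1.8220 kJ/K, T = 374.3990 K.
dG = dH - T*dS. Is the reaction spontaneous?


T*dS = 374.3990 * -1.8220 = -682.1550 kJ
dG = -360.0280 + 682.1550 = 322.1270 kJ (non-spontaneous)

dG = 322.1270 kJ, non-spontaneous


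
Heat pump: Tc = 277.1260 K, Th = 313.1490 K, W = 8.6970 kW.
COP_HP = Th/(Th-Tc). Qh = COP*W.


COP = 313.1490 / 36.0230 = 8.6930
Qh = 8.6930 * 8.6970 = 75.6033 kW

COP = 8.6930, Qh = 75.6033 kW


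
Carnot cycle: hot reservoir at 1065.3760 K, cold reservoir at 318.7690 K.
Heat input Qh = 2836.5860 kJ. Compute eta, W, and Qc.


eta = 1 - 318.7690/1065.3760 = 0.7008
W = 0.7008 * 2836.5860 = 1987.8568 kJ
Qc = 2836.5860 - 1987.8568 = 848.7292 kJ

eta = 70.0792%, W = 1987.8568 kJ, Qc = 848.7292 kJ


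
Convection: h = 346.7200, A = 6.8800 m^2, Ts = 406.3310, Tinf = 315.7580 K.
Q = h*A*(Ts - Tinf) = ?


dT = 90.5730 K
Q = 346.7200 * 6.8800 * 90.5730 = 216055.8775 W

216055.8775 W


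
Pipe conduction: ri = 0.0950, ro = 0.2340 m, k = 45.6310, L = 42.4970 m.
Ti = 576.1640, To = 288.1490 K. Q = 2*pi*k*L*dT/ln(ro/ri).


dT = 288.0150 K
ln(ro/ri) = 0.9014
Q = 2*pi*45.6310*42.4970*288.0150 / 0.9014 = 3892910.0960 W

3892910.0960 W


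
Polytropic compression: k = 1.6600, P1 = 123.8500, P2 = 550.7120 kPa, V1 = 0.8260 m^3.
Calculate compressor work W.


(k-1)/k = 0.3976
(P2/P1)^exp = 1.8099
W = 2.5152 * 123.8500 * 0.8260 * (1.8099 - 1) = 208.3825 kJ

208.3825 kJ


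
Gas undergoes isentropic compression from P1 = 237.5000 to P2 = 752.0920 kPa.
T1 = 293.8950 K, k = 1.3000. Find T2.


(k-1)/k = 0.2308
(P2/P1)^exp = 1.3047
T2 = 293.8950 * 1.3047 = 383.4573 K

383.4573 K


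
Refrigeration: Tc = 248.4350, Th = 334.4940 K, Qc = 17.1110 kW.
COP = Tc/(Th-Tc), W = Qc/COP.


COP = 248.4350 / 86.0590 = 2.8868
W = 17.1110 / 2.8868 = 5.9273 kW

COP = 2.8868, W = 5.9273 kW


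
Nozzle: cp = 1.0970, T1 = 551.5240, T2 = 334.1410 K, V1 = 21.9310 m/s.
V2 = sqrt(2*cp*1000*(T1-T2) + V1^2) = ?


dT = 217.3830 K
2*cp*1000*dT = 476938.3020
V1^2 = 480.9688
V2 = sqrt(477419.2708) = 690.9553 m/s

690.9553 m/s


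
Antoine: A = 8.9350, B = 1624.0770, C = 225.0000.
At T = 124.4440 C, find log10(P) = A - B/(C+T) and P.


C+T = 349.4440
B/(C+T) = 4.6476
log10(P) = 8.9350 - 4.6476 = 4.2874
P = 10^4.2874 = 19381.9269 mmHg

19381.9269 mmHg


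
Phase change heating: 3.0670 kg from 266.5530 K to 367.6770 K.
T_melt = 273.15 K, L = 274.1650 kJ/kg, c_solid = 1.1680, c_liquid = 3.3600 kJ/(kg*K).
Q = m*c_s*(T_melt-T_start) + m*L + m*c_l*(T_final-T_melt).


Q1 (sensible, solid) = 3.0670 * 1.1680 * 6.5970 = 23.6321 kJ
Q2 (latent) = 3.0670 * 274.1650 = 840.8641 kJ
Q3 (sensible, liquid) = 3.0670 * 3.3600 * 94.5270 = 974.1121 kJ
Q_total = 1838.6083 kJ

1838.6083 kJ


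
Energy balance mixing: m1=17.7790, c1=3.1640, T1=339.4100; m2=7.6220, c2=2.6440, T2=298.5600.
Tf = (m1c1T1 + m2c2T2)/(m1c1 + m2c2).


num = 25109.4986
den = 76.4053
Tf = 328.6355 K

328.6355 K


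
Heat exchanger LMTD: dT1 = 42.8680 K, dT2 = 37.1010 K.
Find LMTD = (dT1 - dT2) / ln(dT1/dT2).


dT1/dT2 = 1.1554
ln(dT1/dT2) = 0.1445
LMTD = 5.7670 / 0.1445 = 39.9151 K

39.9151 K


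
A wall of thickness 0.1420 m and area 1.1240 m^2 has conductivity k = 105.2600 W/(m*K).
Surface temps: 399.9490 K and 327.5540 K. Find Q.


dT = 72.3950 K
Q = 105.2600 * 1.1240 * 72.3950 / 0.1420 = 60318.4128 W

60318.4128 W


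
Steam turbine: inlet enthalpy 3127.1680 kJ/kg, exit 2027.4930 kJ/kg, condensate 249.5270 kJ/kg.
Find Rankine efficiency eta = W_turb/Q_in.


W = 1099.6750 kJ/kg
Q_in = 2877.6410 kJ/kg
eta = 0.3821 = 38.2145%

eta = 38.2145%


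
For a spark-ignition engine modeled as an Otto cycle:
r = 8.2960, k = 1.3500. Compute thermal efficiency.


r^(k-1) = 2.0970
eta = 1 - 1/2.0970 = 0.5231 = 52.3134%

52.3134%


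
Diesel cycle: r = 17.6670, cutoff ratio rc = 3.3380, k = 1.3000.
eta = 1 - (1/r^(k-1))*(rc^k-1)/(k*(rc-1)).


r^(k-1) = 2.3667
rc^k = 4.7922
eta = 0.4728 = 47.2829%

47.2829%


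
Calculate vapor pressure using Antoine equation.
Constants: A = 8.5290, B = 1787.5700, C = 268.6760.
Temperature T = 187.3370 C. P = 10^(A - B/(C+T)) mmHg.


C+T = 456.0130
B/(C+T) = 3.9200
log10(P) = 8.5290 - 3.9200 = 4.6090
P = 10^4.6090 = 40644.5299 mmHg

40644.5299 mmHg


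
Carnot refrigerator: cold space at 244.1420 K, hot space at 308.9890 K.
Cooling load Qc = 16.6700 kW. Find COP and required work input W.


COP = 244.1420 / 64.8470 = 3.7649
W = 16.6700 / 3.7649 = 4.4277 kW

COP = 3.7649, W = 4.4277 kW


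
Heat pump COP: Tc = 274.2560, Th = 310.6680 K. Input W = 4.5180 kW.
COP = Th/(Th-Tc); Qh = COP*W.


COP = 310.6680 / 36.4120 = 8.5320
Qh = 8.5320 * 4.5180 = 38.5477 kW

COP = 8.5320, Qh = 38.5477 kW


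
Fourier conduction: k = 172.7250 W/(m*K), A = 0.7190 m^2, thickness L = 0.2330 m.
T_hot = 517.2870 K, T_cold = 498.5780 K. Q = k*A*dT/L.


dT = 18.7090 K
Q = 172.7250 * 0.7190 * 18.7090 / 0.2330 = 9971.9191 W

9971.9191 W


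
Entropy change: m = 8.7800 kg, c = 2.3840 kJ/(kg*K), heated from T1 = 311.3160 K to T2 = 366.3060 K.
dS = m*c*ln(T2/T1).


T2/T1 = 1.1766
ln(T2/T1) = 0.1627
dS = 8.7800 * 2.3840 * 0.1627 = 3.4047 kJ/K

3.4047 kJ/K


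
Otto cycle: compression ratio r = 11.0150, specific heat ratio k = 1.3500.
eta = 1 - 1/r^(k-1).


r^(k-1) = 2.3158
eta = 1 - 1/2.3158 = 0.5682 = 56.8177%

56.8177%


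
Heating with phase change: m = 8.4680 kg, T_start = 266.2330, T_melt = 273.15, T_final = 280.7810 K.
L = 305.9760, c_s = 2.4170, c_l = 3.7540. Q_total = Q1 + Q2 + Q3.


Q1 (sensible, solid) = 8.4680 * 2.4170 * 6.9170 = 141.5713 kJ
Q2 (latent) = 8.4680 * 305.9760 = 2591.0048 kJ
Q3 (sensible, liquid) = 8.4680 * 3.7540 * 7.6310 = 242.5809 kJ
Q_total = 2975.1570 kJ

2975.1570 kJ


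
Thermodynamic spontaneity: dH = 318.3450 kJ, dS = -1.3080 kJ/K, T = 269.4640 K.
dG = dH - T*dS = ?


T*dS = 269.4640 * -1.3080 = -352.4589 kJ
dG = 318.3450 + 352.4589 = 670.8039 kJ (non-spontaneous)

dG = 670.8039 kJ, non-spontaneous


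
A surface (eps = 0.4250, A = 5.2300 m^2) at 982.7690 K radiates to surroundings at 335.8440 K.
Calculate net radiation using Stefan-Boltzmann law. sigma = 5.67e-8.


T^4 = 9.3284e+11
Tsurr^4 = 1.2722e+10
Q = 0.4250 * 5.67e-8 * 5.2300 * 9.2012e+11 = 115962.0516 W

115962.0516 W


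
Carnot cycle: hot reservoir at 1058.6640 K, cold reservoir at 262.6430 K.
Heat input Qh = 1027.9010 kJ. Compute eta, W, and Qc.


eta = 1 - 262.6430/1058.6640 = 0.7519
W = 0.7519 * 1027.9010 = 772.8900 kJ
Qc = 1027.9010 - 772.8900 = 255.0110 kJ

eta = 75.1911%, W = 772.8900 kJ, Qc = 255.0110 kJ


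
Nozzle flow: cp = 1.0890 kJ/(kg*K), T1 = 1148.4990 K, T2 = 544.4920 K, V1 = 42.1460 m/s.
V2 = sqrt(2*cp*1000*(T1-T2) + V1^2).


dT = 604.0070 K
2*cp*1000*dT = 1315527.2460
V1^2 = 1776.2853
V2 = sqrt(1317303.5313) = 1147.7384 m/s

1147.7384 m/s


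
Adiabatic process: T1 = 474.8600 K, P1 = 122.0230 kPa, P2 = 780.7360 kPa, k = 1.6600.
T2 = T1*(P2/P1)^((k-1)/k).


(k-1)/k = 0.3976
(P2/P1)^exp = 2.0916
T2 = 474.8600 * 2.0916 = 993.2264 K

993.2264 K


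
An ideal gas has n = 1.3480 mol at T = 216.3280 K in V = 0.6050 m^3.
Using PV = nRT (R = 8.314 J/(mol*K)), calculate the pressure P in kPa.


P = nRT/V = 1.3480 * 8.314 * 216.3280 / 0.6050
= 2424.4467 / 0.6050 = 4007.3500 Pa = 4.0073 kPa

4.0073 kPa


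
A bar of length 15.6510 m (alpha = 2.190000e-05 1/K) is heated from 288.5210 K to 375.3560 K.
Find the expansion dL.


dT = 86.8350 K
dL = 2.190000e-05 * 15.6510 * 86.8350 = 0.029763 m
L_final = 15.680763 m

dL = 0.029763 m


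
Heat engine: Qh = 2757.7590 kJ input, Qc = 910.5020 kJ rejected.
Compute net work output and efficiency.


W = 2757.7590 - 910.5020 = 1847.2570 kJ
eta = 1847.2570 / 2757.7590 = 0.6698 = 66.9840%

W = 1847.2570 kJ, eta = 66.9840%


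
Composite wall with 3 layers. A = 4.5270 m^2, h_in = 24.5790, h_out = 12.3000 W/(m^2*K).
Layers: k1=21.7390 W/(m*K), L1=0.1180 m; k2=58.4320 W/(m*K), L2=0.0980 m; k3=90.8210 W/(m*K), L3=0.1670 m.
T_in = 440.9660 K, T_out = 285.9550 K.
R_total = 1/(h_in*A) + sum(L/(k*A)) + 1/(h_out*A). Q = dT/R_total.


R_conv_in = 1/(24.5790*4.5270) = 0.0090
R_1 = 0.1180/(21.7390*4.5270) = 0.0012
R_2 = 0.0980/(58.4320*4.5270) = 0.0004
R_3 = 0.1670/(90.8210*4.5270) = 0.0004
R_conv_out = 1/(12.3000*4.5270) = 0.0180
R_total = 0.0289 K/W
Q = 155.0110 / 0.0289 = 5359.6210 W

R_total = 0.0289 K/W, Q = 5359.6210 W


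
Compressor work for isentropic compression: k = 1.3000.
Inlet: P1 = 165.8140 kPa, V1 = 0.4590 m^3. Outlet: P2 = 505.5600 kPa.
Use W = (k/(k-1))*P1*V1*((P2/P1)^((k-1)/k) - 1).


(k-1)/k = 0.2308
(P2/P1)^exp = 1.2934
W = 4.3333 * 165.8140 * 0.4590 * (1.2934 - 1) = 96.7590 kJ

96.7590 kJ


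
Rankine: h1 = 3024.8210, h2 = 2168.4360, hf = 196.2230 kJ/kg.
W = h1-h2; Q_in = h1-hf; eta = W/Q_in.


W = 856.3850 kJ/kg
Q_in = 2828.5980 kJ/kg
eta = 0.3028 = 30.2760%

eta = 30.2760%


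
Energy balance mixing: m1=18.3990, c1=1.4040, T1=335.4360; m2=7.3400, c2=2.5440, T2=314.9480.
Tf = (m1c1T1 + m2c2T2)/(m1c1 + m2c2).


num = 14546.0599
den = 44.5052
Tf = 326.8399 K

326.8399 K


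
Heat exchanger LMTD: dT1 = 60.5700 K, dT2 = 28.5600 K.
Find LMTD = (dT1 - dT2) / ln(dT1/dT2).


dT1/dT2 = 2.1208
ln(dT1/dT2) = 0.7518
LMTD = 32.0100 / 0.7518 = 42.5782 K

42.5782 K


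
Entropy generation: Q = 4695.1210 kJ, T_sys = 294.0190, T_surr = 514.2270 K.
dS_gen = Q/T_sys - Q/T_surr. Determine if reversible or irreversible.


dS_sys = 4695.1210/294.0190 = 15.9688 kJ/K
dS_surr = -4695.1210/514.2270 = -9.1304 kJ/K
dS_gen = 15.9688 - 9.1304 = 6.8383 kJ/K (irreversible)

dS_gen = 6.8383 kJ/K, irreversible


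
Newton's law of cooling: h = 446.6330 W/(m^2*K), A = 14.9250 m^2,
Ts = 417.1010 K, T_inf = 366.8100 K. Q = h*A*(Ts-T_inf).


dT = 50.2910 K
Q = 446.6330 * 14.9250 * 50.2910 = 335239.6815 W

335239.6815 W


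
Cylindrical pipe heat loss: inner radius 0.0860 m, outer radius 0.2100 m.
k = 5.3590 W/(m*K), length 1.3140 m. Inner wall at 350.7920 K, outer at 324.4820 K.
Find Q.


dT = 26.3100 K
ln(ro/ri) = 0.8928
Q = 2*pi*5.3590*1.3140*26.3100 / 0.8928 = 1303.9021 W

1303.9021 W


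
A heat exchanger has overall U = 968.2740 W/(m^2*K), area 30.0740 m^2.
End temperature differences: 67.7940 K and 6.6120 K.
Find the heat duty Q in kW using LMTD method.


LMTD = 26.2856 K
Q = 968.2740 * 30.0740 * 26.2856 = 765432.8844 W = 765.4329 kW

765.4329 kW


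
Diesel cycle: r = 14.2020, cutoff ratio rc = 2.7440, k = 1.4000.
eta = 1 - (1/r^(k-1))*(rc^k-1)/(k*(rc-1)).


r^(k-1) = 2.8903
rc^k = 4.1090
eta = 0.5594 = 55.9436%

55.9436%


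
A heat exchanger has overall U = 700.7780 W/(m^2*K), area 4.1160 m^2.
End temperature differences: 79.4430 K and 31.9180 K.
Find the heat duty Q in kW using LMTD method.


LMTD = 52.1182 K
Q = 700.7780 * 4.1160 * 52.1182 = 150329.8349 W = 150.3298 kW

150.3298 kW


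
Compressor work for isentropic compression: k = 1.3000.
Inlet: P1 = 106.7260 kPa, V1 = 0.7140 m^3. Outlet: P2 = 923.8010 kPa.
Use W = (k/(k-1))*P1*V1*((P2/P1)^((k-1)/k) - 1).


(k-1)/k = 0.2308
(P2/P1)^exp = 1.6455
W = 4.3333 * 106.7260 * 0.7140 * (1.6455 - 1) = 213.1557 kJ

213.1557 kJ


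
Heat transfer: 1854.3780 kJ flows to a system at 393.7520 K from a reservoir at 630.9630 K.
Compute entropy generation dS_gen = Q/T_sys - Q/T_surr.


dS_sys = 1854.3780/393.7520 = 4.7095 kJ/K
dS_surr = -1854.3780/630.9630 = -2.9390 kJ/K
dS_gen = 4.7095 - 2.9390 = 1.7705 kJ/K (irreversible)

dS_gen = 1.7705 kJ/K, irreversible


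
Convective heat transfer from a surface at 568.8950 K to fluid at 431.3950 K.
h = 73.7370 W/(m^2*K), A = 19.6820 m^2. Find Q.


dT = 137.5000 K
Q = 73.7370 * 19.6820 * 137.5000 = 199552.5997 W

199552.5997 W


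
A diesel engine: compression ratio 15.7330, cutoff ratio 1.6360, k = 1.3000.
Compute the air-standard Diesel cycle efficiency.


r^(k-1) = 2.2858
rc^k = 1.8963
eta = 0.5257 = 52.5722%

52.5722%


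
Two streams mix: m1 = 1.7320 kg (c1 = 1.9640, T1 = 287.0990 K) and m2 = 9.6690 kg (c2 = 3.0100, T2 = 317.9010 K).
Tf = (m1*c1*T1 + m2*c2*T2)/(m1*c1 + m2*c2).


num = 10228.7019
den = 32.5053
Tf = 314.6776 K

314.6776 K


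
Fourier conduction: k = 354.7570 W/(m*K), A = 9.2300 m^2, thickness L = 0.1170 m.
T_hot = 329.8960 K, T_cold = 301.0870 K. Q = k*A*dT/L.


dT = 28.8090 K
Q = 354.7570 * 9.2300 * 28.8090 / 0.1170 = 806259.7815 W

806259.7815 W


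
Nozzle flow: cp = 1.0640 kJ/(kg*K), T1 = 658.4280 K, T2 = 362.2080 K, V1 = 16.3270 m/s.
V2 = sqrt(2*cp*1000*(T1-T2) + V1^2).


dT = 296.2200 K
2*cp*1000*dT = 630356.1600
V1^2 = 266.5709
V2 = sqrt(630622.7309) = 794.1176 m/s

794.1176 m/s


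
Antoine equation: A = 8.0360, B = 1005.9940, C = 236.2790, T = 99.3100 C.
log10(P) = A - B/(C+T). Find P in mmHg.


C+T = 335.5890
B/(C+T) = 2.9977
log10(P) = 8.0360 - 2.9977 = 5.0383
P = 10^5.0383 = 109220.3120 mmHg

109220.3120 mmHg


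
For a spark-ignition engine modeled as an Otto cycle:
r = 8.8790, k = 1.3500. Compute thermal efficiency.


r^(k-1) = 2.1475
eta = 1 - 1/2.1475 = 0.5343 = 53.4336%

53.4336%


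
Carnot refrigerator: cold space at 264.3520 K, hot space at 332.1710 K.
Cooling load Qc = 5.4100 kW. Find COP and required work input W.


COP = 264.3520 / 67.8190 = 3.8979
W = 5.4100 / 3.8979 = 1.3879 kW

COP = 3.8979, W = 1.3879 kW


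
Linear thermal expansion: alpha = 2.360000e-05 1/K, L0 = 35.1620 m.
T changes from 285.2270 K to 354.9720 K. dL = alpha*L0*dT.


dT = 69.7450 K
dL = 2.360000e-05 * 35.1620 * 69.7450 = 0.057876 m
L_final = 35.219876 m

dL = 0.057876 m


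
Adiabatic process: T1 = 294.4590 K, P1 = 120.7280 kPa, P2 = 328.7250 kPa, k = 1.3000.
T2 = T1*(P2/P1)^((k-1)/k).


(k-1)/k = 0.2308
(P2/P1)^exp = 1.2601
T2 = 294.4590 * 1.2601 = 371.0352 K

371.0352 K


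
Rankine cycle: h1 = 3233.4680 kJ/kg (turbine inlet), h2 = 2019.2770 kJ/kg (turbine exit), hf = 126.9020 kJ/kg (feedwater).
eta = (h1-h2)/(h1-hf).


W = 1214.1910 kJ/kg
Q_in = 3106.5660 kJ/kg
eta = 0.3908 = 39.0847%

eta = 39.0847%


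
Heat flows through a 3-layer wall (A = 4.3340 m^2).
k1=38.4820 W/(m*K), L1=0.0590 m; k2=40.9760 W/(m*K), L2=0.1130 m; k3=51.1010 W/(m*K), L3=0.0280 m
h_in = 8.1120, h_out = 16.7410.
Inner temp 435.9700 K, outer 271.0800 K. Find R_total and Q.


R_conv_in = 1/(8.1120*4.3340) = 0.0284
R_1 = 0.0590/(38.4820*4.3340) = 0.0004
R_2 = 0.1130/(40.9760*4.3340) = 0.0006
R_3 = 0.0280/(51.1010*4.3340) = 0.0001
R_conv_out = 1/(16.7410*4.3340) = 0.0138
R_total = 0.0433 K/W
Q = 164.8900 / 0.0433 = 3804.3453 W

R_total = 0.0433 K/W, Q = 3804.3453 W


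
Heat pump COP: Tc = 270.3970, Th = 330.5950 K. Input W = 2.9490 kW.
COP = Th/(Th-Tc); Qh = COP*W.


COP = 330.5950 / 60.1980 = 5.4918
Qh = 5.4918 * 2.9490 = 16.1953 kW

COP = 5.4918, Qh = 16.1953 kW


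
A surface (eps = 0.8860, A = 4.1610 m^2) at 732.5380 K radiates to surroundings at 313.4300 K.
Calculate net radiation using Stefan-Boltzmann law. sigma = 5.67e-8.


T^4 = 2.8795e+11
Tsurr^4 = 9.6508e+09
Q = 0.8860 * 5.67e-8 * 4.1610 * 2.7830e+11 = 58174.1659 W

58174.1659 W


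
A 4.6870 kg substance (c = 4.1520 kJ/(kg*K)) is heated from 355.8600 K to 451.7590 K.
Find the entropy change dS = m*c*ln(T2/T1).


T2/T1 = 1.2695
ln(T2/T1) = 0.2386
dS = 4.6870 * 4.1520 * 0.2386 = 4.6435 kJ/K

4.6435 kJ/K


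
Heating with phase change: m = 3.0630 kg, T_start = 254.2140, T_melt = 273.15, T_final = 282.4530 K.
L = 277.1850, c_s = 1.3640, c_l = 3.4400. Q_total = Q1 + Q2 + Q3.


Q1 (sensible, solid) = 3.0630 * 1.3640 * 18.9360 = 79.1133 kJ
Q2 (latent) = 3.0630 * 277.1850 = 849.0177 kJ
Q3 (sensible, liquid) = 3.0630 * 3.4400 * 9.3030 = 98.0231 kJ
Q_total = 1026.1541 kJ

1026.1541 kJ


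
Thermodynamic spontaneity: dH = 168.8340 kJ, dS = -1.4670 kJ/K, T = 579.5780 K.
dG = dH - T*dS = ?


T*dS = 579.5780 * -1.4670 = -850.2409 kJ
dG = 168.8340 + 850.2409 = 1019.0749 kJ (non-spontaneous)

dG = 1019.0749 kJ, non-spontaneous


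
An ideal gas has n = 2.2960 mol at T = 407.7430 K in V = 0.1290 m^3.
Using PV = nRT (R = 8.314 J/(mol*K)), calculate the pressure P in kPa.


P = nRT/V = 2.2960 * 8.314 * 407.7430 / 0.1290
= 7783.3833 / 0.1290 = 60336.3046 Pa = 60.3363 kPa

60.3363 kPa


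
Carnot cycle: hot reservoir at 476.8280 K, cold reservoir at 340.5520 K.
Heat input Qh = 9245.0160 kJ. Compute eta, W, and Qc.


eta = 1 - 340.5520/476.8280 = 0.2858
W = 0.2858 * 9245.0160 = 2642.1976 kJ
Qc = 9245.0160 - 2642.1976 = 6602.8184 kJ

eta = 28.5797%, W = 2642.1976 kJ, Qc = 6602.8184 kJ


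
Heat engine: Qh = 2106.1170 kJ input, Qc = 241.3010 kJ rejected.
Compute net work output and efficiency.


W = 2106.1170 - 241.3010 = 1864.8160 kJ
eta = 1864.8160 / 2106.1170 = 0.8854 = 88.5428%

W = 1864.8160 kJ, eta = 88.5428%


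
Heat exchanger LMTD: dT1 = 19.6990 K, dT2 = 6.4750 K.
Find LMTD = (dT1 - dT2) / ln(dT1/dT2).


dT1/dT2 = 3.0423
ln(dT1/dT2) = 1.1126
LMTD = 13.2240 / 1.1126 = 11.8855 K

11.8855 K


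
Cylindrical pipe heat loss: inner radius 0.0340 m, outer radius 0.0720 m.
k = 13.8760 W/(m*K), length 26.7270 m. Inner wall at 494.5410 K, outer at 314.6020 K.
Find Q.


dT = 179.9390 K
ln(ro/ri) = 0.7503
Q = 2*pi*13.8760*26.7270*179.9390 / 0.7503 = 558832.2886 W

558832.2886 W


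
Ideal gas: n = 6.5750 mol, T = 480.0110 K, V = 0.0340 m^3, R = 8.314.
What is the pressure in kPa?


P = nRT/V = 6.5750 * 8.314 * 480.0110 / 0.0340
= 26239.5853 / 0.0340 = 771752.5091 Pa = 771.7525 kPa

771.7525 kPa


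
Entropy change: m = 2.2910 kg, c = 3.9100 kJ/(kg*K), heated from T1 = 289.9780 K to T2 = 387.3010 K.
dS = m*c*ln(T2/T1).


T2/T1 = 1.3356
ln(T2/T1) = 0.2894
dS = 2.2910 * 3.9100 * 0.2894 = 2.5924 kJ/K

2.5924 kJ/K


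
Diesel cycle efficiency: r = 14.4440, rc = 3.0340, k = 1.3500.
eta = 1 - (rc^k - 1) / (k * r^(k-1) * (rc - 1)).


r^(k-1) = 2.5462
rc^k = 4.4743
eta = 0.5031 = 50.3080%

50.3080%


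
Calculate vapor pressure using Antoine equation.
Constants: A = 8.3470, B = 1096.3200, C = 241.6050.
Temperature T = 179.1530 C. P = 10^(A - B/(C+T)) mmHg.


C+T = 420.7580
B/(C+T) = 2.6056
log10(P) = 8.3470 - 2.6056 = 5.7414
P = 10^5.7414 = 551336.4977 mmHg

551336.4977 mmHg


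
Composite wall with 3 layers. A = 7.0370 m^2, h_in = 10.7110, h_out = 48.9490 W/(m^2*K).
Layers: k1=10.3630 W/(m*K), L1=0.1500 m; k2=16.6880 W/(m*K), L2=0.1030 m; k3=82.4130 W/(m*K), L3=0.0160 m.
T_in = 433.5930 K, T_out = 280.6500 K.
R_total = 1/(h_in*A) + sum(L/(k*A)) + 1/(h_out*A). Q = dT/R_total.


R_conv_in = 1/(10.7110*7.0370) = 0.0133
R_1 = 0.1500/(10.3630*7.0370) = 0.0021
R_2 = 0.1030/(16.6880*7.0370) = 0.0009
R_3 = 0.0160/(82.4130*7.0370) = 2.7589e-05
R_conv_out = 1/(48.9490*7.0370) = 0.0029
R_total = 0.0191 K/W
Q = 152.9430 / 0.0191 = 7994.0744 W

R_total = 0.0191 K/W, Q = 7994.0744 W


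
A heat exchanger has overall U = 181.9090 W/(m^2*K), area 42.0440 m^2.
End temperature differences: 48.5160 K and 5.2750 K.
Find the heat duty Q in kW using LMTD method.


LMTD = 19.4875 K
Q = 181.9090 * 42.0440 * 19.4875 = 149043.5837 W = 149.0436 kW

149.0436 kW


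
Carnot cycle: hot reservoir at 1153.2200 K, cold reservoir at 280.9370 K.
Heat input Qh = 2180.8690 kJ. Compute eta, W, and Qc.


eta = 1 - 280.9370/1153.2200 = 0.7564
W = 0.7564 * 2180.8690 = 1649.5855 kJ
Qc = 2180.8690 - 1649.5855 = 531.2835 kJ

eta = 75.6389%, W = 1649.5855 kJ, Qc = 531.2835 kJ


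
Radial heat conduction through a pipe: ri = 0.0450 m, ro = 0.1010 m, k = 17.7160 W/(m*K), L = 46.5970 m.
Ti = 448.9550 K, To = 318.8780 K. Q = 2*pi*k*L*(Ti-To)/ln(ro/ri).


dT = 130.0770 K
ln(ro/ri) = 0.8085
Q = 2*pi*17.7160*46.5970*130.0770 / 0.8085 = 834538.7972 W

834538.7972 W


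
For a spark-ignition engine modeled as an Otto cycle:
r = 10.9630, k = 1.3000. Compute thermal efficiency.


r^(k-1) = 2.0511
eta = 1 - 1/2.0511 = 0.5124 = 51.2448%

51.2448%


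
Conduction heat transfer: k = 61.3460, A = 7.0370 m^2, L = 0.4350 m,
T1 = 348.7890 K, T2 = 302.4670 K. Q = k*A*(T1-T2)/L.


dT = 46.3220 K
Q = 61.3460 * 7.0370 * 46.3220 / 0.4350 = 45969.7187 W

45969.7187 W


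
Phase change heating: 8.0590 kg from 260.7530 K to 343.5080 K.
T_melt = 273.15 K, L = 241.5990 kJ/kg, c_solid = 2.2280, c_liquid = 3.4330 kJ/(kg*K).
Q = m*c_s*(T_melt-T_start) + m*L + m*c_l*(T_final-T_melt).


Q1 (sensible, solid) = 8.0590 * 2.2280 * 12.3970 = 222.5937 kJ
Q2 (latent) = 8.0590 * 241.5990 = 1947.0463 kJ
Q3 (sensible, liquid) = 8.0590 * 3.4330 * 70.3580 = 1946.5629 kJ
Q_total = 4116.2030 kJ

4116.2030 kJ


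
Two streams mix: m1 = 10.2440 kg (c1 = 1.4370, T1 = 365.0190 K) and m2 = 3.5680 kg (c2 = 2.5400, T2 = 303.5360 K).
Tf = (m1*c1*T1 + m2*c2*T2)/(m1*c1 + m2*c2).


num = 8124.1707
den = 23.7833
Tf = 341.5907 K

341.5907 K


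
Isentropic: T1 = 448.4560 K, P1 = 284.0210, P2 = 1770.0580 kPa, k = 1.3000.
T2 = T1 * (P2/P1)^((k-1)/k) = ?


(k-1)/k = 0.2308
(P2/P1)^exp = 1.5254
T2 = 448.4560 * 1.5254 = 684.0654 K

684.0654 K


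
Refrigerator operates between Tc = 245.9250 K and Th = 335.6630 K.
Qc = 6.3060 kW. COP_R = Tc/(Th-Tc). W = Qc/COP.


COP = 245.9250 / 89.7380 = 2.7405
W = 6.3060 / 2.7405 = 2.3011 kW

COP = 2.7405, W = 2.3011 kW


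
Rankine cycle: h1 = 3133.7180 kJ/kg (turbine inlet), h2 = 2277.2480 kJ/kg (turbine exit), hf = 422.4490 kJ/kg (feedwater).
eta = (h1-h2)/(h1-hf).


W = 856.4700 kJ/kg
Q_in = 2711.2690 kJ/kg
eta = 0.3159 = 31.5893%

eta = 31.5893%


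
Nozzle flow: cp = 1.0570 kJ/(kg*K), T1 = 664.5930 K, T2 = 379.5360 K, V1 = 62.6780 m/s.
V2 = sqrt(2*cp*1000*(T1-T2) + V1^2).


dT = 285.0570 K
2*cp*1000*dT = 602610.4980
V1^2 = 3928.5317
V2 = sqrt(606539.0297) = 778.8062 m/s

778.8062 m/s


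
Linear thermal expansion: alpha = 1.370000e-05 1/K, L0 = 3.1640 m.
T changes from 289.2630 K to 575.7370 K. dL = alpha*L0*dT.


dT = 286.4740 K
dL = 1.370000e-05 * 3.1640 * 286.4740 = 0.012418 m
L_final = 3.176418 m

dL = 0.012418 m


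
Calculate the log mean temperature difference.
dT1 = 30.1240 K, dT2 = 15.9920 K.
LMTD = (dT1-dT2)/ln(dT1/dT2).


dT1/dT2 = 1.8837
ln(dT1/dT2) = 0.6332
LMTD = 14.1320 / 0.6332 = 22.3172 K

22.3172 K


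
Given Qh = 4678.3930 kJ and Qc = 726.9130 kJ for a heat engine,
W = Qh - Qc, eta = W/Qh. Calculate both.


W = 4678.3930 - 726.9130 = 3951.4800 kJ
eta = 3951.4800 / 4678.3930 = 0.8446 = 84.4623%

W = 3951.4800 kJ, eta = 84.4623%


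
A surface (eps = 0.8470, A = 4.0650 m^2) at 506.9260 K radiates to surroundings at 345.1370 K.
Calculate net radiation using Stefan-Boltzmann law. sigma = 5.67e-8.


T^4 = 6.6036e+10
Tsurr^4 = 1.4189e+10
Q = 0.8470 * 5.67e-8 * 4.0650 * 5.1846e+10 = 10121.4694 W

10121.4694 W


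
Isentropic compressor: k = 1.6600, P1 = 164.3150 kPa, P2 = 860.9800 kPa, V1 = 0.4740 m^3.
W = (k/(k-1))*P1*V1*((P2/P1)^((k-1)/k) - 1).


(k-1)/k = 0.3976
(P2/P1)^exp = 1.9319
W = 2.5152 * 164.3150 * 0.4740 * (1.9319 - 1) = 182.5603 kJ

182.5603 kJ


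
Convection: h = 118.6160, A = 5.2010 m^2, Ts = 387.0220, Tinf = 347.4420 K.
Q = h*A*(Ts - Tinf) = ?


dT = 39.5800 K
Q = 118.6160 * 5.2010 * 39.5800 = 24417.7655 W

24417.7655 W


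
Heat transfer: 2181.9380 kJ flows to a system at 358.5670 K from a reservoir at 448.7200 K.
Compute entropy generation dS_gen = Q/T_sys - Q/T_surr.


dS_sys = 2181.9380/358.5670 = 6.0852 kJ/K
dS_surr = -2181.9380/448.7200 = -4.8626 kJ/K
dS_gen = 6.0852 - 4.8626 = 1.2226 kJ/K (irreversible)

dS_gen = 1.2226 kJ/K, irreversible


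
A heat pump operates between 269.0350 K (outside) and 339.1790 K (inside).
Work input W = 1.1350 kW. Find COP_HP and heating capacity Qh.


COP = 339.1790 / 70.1440 = 4.8355
Qh = 4.8355 * 1.1350 = 5.4883 kW

COP = 4.8355, Qh = 5.4883 kW


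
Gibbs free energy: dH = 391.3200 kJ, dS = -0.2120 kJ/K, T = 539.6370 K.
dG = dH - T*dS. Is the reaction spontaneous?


T*dS = 539.6370 * -0.2120 = -114.4030 kJ
dG = 391.3200 + 114.4030 = 505.7230 kJ (non-spontaneous)

dG = 505.7230 kJ, non-spontaneous


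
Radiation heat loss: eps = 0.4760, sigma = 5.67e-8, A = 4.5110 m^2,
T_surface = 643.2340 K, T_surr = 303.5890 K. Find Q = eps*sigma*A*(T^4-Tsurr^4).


T^4 = 1.7119e+11
Tsurr^4 = 8.4946e+09
Q = 0.4760 * 5.67e-8 * 4.5110 * 1.6269e+11 = 19807.7662 W

19807.7662 W


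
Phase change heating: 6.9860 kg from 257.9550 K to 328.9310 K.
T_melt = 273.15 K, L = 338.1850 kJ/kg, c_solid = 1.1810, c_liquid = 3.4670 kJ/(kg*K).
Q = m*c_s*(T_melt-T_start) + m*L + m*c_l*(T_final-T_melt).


Q1 (sensible, solid) = 6.9860 * 1.1810 * 15.1950 = 125.3658 kJ
Q2 (latent) = 6.9860 * 338.1850 = 2362.5604 kJ
Q3 (sensible, liquid) = 6.9860 * 3.4670 * 55.7810 = 1351.0416 kJ
Q_total = 3838.9678 kJ

3838.9678 kJ


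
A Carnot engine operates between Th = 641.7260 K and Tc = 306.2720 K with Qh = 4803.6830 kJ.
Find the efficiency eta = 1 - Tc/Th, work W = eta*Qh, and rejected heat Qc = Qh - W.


eta = 1 - 306.2720/641.7260 = 0.5227
W = 0.5227 * 4803.6830 = 2511.0634 kJ
Qc = 4803.6830 - 2511.0634 = 2292.6196 kJ

eta = 52.2737%, W = 2511.0634 kJ, Qc = 2292.6196 kJ


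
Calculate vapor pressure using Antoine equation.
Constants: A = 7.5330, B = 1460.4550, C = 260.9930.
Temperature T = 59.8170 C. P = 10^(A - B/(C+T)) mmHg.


C+T = 320.8100
B/(C+T) = 4.5524
log10(P) = 7.5330 - 4.5524 = 2.9806
P = 10^2.9806 = 956.3159 mmHg

956.3159 mmHg


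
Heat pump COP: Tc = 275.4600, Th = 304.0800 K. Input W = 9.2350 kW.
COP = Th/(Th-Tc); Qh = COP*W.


COP = 304.0800 / 28.6200 = 10.6247
Qh = 10.6247 * 9.2350 = 98.1195 kW

COP = 10.6247, Qh = 98.1195 kW


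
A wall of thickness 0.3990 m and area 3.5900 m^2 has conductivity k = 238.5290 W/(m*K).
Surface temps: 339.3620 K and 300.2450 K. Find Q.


dT = 39.1170 K
Q = 238.5290 * 3.5900 * 39.1170 / 0.3990 = 83951.4652 W

83951.4652 W


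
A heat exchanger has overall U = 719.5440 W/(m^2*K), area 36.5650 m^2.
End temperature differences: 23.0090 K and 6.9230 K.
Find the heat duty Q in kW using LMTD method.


LMTD = 13.3934 K
Q = 719.5440 * 36.5650 * 13.3934 = 352382.9488 W = 352.3829 kW

352.3829 kW


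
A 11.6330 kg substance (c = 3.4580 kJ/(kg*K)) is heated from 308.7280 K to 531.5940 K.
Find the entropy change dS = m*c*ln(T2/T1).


T2/T1 = 1.7219
ln(T2/T1) = 0.5434
dS = 11.6330 * 3.4580 * 0.5434 = 21.8601 kJ/K

21.8601 kJ/K


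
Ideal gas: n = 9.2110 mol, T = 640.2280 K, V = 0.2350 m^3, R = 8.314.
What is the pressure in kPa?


P = nRT/V = 9.2110 * 8.314 * 640.2280 / 0.2350
= 49028.8229 / 0.2350 = 208633.2888 Pa = 208.6333 kPa

208.6333 kPa


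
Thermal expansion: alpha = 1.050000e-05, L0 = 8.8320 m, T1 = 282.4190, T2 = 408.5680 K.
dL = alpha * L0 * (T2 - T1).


dT = 126.1490 K
dL = 1.050000e-05 * 8.8320 * 126.1490 = 0.011699 m
L_final = 8.843699 m

dL = 0.011699 m


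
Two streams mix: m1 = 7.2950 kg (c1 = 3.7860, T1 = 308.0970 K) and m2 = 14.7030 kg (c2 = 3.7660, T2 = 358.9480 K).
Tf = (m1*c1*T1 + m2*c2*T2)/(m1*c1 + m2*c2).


num = 28384.7795
den = 82.9904
Tf = 342.0250 K

342.0250 K


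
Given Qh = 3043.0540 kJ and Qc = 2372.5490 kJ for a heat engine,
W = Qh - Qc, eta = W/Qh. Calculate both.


W = 3043.0540 - 2372.5490 = 670.5050 kJ
eta = 670.5050 / 3043.0540 = 0.2203 = 22.0340%

W = 670.5050 kJ, eta = 22.0340%


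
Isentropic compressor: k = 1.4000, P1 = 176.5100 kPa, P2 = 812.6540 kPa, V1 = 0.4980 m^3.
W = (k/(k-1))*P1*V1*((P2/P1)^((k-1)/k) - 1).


(k-1)/k = 0.2857
(P2/P1)^exp = 1.5469
W = 3.5000 * 176.5100 * 0.4980 * (1.5469 - 1) = 168.2634 kJ

168.2634 kJ


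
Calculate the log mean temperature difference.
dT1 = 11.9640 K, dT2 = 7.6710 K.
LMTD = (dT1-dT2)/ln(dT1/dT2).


dT1/dT2 = 1.5596
ln(dT1/dT2) = 0.4445
LMTD = 4.2930 / 0.4445 = 9.6590 K

9.6590 K


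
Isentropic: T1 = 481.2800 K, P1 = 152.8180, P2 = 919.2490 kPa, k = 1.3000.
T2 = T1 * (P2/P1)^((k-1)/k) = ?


(k-1)/k = 0.2308
(P2/P1)^exp = 1.5130
T2 = 481.2800 * 1.5130 = 728.1599 K

728.1599 K


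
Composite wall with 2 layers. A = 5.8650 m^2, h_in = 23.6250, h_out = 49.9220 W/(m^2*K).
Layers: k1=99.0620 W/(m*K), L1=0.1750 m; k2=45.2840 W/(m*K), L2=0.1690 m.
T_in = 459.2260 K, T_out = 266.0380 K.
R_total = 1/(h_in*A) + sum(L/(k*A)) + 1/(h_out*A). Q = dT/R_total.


R_conv_in = 1/(23.6250*5.8650) = 0.0072
R_1 = 0.1750/(99.0620*5.8650) = 0.0003
R_2 = 0.1690/(45.2840*5.8650) = 0.0006
R_conv_out = 1/(49.9220*5.8650) = 0.0034
R_total = 0.0116 K/W
Q = 193.1880 / 0.0116 = 16697.3664 W

R_total = 0.0116 K/W, Q = 16697.3664 W


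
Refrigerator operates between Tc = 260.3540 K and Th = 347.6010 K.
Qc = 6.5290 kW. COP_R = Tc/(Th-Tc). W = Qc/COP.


COP = 260.3540 / 87.2470 = 2.9841
W = 6.5290 / 2.9841 = 2.1879 kW

COP = 2.9841, W = 2.1879 kW


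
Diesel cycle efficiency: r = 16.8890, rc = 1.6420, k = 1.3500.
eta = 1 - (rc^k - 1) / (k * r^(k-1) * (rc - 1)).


r^(k-1) = 2.6894
rc^k = 1.9532
eta = 0.5911 = 59.1052%

59.1052%


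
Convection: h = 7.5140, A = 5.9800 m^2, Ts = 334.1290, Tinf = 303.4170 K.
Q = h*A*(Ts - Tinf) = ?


dT = 30.7120 K
Q = 7.5140 * 5.9800 * 30.7120 = 1380.0044 W

1380.0044 W


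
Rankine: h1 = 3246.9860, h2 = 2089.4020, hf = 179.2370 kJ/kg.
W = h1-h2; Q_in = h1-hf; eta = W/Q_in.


W = 1157.5840 kJ/kg
Q_in = 3067.7490 kJ/kg
eta = 0.3773 = 37.7340%

eta = 37.7340%


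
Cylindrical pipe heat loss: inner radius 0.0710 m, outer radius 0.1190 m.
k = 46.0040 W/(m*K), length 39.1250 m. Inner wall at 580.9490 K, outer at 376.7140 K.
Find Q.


dT = 204.2350 K
ln(ro/ri) = 0.5164
Q = 2*pi*46.0040*39.1250*204.2350 / 0.5164 = 4472363.2489 W

4472363.2489 W


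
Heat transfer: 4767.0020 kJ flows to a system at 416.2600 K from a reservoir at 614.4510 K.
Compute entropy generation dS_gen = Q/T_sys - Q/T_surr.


dS_sys = 4767.0020/416.2600 = 11.4520 kJ/K
dS_surr = -4767.0020/614.4510 = -7.7581 kJ/K
dS_gen = 11.4520 - 7.7581 = 3.6938 kJ/K (irreversible)

dS_gen = 3.6938 kJ/K, irreversible


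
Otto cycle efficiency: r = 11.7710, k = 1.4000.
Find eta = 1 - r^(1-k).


r^(k-1) = 2.6812
eta = 1 - 1/2.6812 = 0.6270 = 62.7029%

62.7029%


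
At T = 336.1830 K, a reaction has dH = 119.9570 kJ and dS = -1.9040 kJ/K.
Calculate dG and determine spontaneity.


T*dS = 336.1830 * -1.9040 = -640.0924 kJ
dG = 119.9570 + 640.0924 = 760.0494 kJ (non-spontaneous)

dG = 760.0494 kJ, non-spontaneous


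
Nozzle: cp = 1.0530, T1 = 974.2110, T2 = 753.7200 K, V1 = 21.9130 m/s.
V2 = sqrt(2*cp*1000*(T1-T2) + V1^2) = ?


dT = 220.4910 K
2*cp*1000*dT = 464354.0460
V1^2 = 480.1796
V2 = sqrt(464834.2256) = 681.7875 m/s

681.7875 m/s


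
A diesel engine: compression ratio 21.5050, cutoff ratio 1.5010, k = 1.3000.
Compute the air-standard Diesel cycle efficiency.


r^(k-1) = 2.5105
rc^k = 1.6955
eta = 0.5746 = 57.4649%

57.4649%


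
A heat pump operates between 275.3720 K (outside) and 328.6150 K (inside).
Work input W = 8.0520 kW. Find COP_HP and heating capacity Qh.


COP = 328.6150 / 53.2430 = 6.1720
Qh = 6.1720 * 8.0520 = 49.6968 kW

COP = 6.1720, Qh = 49.6968 kW


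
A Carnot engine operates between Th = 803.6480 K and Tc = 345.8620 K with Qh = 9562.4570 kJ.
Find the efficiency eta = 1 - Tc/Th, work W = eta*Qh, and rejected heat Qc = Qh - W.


eta = 1 - 345.8620/803.6480 = 0.5696
W = 0.5696 * 9562.4570 = 5447.1099 kJ
Qc = 9562.4570 - 5447.1099 = 4115.3471 kJ

eta = 56.9635%, W = 5447.1099 kJ, Qc = 4115.3471 kJ


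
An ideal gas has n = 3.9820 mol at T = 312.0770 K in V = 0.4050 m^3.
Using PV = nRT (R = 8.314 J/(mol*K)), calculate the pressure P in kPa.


P = nRT/V = 3.9820 * 8.314 * 312.0770 / 0.4050
= 10331.7298 / 0.4050 = 25510.4439 Pa = 25.5104 kPa

25.5104 kPa


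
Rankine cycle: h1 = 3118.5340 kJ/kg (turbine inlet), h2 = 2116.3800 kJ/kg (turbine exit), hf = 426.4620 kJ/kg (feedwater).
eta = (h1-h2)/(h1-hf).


W = 1002.1540 kJ/kg
Q_in = 2692.0720 kJ/kg
eta = 0.3723 = 37.2261%

eta = 37.2261%


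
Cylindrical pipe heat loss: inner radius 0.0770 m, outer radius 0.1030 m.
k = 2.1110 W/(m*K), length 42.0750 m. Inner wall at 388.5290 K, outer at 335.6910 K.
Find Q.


dT = 52.8380 K
ln(ro/ri) = 0.2909
Q = 2*pi*2.1110*42.0750*52.8380 / 0.2909 = 101358.3878 W

101358.3878 W


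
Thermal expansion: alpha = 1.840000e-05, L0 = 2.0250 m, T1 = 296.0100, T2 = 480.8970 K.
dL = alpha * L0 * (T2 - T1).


dT = 184.8870 K
dL = 1.840000e-05 * 2.0250 * 184.8870 = 0.006889 m
L_final = 2.031889 m

dL = 0.006889 m


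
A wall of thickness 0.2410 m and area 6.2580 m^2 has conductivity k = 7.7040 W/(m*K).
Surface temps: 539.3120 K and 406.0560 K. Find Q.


dT = 133.2560 K
Q = 7.7040 * 6.2580 * 133.2560 / 0.2410 = 26657.6317 W

26657.6317 W


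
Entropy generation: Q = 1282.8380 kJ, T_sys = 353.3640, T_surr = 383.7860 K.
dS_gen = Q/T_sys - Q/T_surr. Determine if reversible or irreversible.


dS_sys = 1282.8380/353.3640 = 3.6304 kJ/K
dS_surr = -1282.8380/383.7860 = -3.3426 kJ/K
dS_gen = 3.6304 - 3.3426 = 0.2878 kJ/K (irreversible)

dS_gen = 0.2878 kJ/K, irreversible


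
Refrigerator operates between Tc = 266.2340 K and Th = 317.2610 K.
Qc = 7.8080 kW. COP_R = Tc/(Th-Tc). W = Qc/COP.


COP = 266.2340 / 51.0270 = 5.2175
W = 7.8080 / 5.2175 = 1.4965 kW

COP = 5.2175, W = 1.4965 kW


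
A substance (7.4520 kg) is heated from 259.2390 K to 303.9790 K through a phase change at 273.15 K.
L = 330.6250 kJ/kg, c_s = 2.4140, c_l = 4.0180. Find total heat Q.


Q1 (sensible, solid) = 7.4520 * 2.4140 * 13.9110 = 250.2468 kJ
Q2 (latent) = 7.4520 * 330.6250 = 2463.8175 kJ
Q3 (sensible, liquid) = 7.4520 * 4.0180 * 30.8290 = 923.0861 kJ
Q_total = 3637.1504 kJ

3637.1504 kJ


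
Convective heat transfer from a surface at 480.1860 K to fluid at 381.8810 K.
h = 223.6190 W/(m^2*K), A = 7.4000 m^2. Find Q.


dT = 98.3050 K
Q = 223.6190 * 7.4000 * 98.3050 = 162673.2069 W

162673.2069 W


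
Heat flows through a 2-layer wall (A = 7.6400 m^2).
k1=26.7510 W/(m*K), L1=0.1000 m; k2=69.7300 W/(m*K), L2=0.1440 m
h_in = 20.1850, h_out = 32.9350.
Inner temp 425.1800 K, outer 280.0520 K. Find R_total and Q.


R_conv_in = 1/(20.1850*7.6400) = 0.0065
R_1 = 0.1000/(26.7510*7.6400) = 0.0005
R_2 = 0.1440/(69.7300*7.6400) = 0.0003
R_conv_out = 1/(32.9350*7.6400) = 0.0040
R_total = 0.0112 K/W
Q = 145.1280 / 0.0112 = 12936.7121 W

R_total = 0.0112 K/W, Q = 12936.7121 W


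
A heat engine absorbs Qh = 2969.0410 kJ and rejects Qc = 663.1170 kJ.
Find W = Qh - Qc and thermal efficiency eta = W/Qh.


W = 2969.0410 - 663.1170 = 2305.9240 kJ
eta = 2305.9240 / 2969.0410 = 0.7767 = 77.6656%

W = 2305.9240 kJ, eta = 77.6656%


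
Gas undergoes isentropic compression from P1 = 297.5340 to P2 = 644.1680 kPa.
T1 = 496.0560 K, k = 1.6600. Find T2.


(k-1)/k = 0.3976
(P2/P1)^exp = 1.3595
T2 = 496.0560 * 1.3595 = 674.3842 K

674.3842 K


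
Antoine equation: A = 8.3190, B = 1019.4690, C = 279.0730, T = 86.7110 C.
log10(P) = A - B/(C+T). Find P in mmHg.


C+T = 365.7840
B/(C+T) = 2.7871
log10(P) = 8.3190 - 2.7871 = 5.5319
P = 10^5.5319 = 340346.0700 mmHg

340346.0700 mmHg


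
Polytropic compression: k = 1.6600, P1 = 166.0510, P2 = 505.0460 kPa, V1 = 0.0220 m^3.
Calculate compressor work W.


(k-1)/k = 0.3976
(P2/P1)^exp = 1.5562
W = 2.5152 * 166.0510 * 0.0220 * (1.5562 - 1) = 5.1107 kJ

5.1107 kJ


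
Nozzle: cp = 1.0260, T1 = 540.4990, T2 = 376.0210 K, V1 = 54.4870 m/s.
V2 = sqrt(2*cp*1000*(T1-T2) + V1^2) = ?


dT = 164.4780 K
2*cp*1000*dT = 337508.8560
V1^2 = 2968.8332
V2 = sqrt(340477.6892) = 583.5047 m/s

583.5047 m/s


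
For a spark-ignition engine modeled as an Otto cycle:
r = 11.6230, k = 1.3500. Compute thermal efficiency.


r^(k-1) = 2.3597
eta = 1 - 1/2.3597 = 0.5762 = 57.6222%

57.6222%


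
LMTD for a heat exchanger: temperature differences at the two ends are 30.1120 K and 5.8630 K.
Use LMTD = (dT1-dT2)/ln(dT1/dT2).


dT1/dT2 = 5.1359
ln(dT1/dT2) = 1.6363
LMTD = 24.2490 / 1.6363 = 14.8198 K

14.8198 K


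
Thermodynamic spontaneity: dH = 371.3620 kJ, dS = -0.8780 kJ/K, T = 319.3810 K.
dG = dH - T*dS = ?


T*dS = 319.3810 * -0.8780 = -280.4165 kJ
dG = 371.3620 + 280.4165 = 651.7785 kJ (non-spontaneous)

dG = 651.7785 kJ, non-spontaneous


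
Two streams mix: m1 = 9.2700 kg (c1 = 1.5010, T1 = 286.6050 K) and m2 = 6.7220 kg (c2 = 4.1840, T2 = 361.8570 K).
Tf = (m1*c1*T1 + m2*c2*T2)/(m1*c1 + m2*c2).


num = 14165.0725
den = 42.0391
Tf = 336.9498 K

336.9498 K


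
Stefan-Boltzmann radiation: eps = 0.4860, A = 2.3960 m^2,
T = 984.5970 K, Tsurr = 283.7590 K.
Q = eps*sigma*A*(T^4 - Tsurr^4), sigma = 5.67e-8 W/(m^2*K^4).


T^4 = 9.3980e+11
Tsurr^4 = 6.4833e+09
Q = 0.4860 * 5.67e-8 * 2.3960 * 9.3331e+11 = 61621.7097 W

61621.7097 W


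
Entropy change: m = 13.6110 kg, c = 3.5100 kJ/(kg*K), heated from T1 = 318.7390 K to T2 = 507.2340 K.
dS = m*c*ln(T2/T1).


T2/T1 = 1.5914
ln(T2/T1) = 0.4646
dS = 13.6110 * 3.5100 * 0.4646 = 22.1961 kJ/K

22.1961 kJ/K


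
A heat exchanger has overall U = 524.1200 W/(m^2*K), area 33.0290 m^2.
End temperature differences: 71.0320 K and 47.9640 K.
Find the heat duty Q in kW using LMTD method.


LMTD = 58.7451 K
Q = 524.1200 * 33.0290 * 58.7451 = 1016945.3013 W = 1016.9453 kW

1016.9453 kW


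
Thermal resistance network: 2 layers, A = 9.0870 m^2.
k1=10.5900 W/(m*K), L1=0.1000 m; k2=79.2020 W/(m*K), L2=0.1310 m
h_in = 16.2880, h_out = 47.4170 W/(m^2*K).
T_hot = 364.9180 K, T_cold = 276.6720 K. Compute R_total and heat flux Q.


R_conv_in = 1/(16.2880*9.0870) = 0.0068
R_1 = 0.1000/(10.5900*9.0870) = 0.0010
R_2 = 0.1310/(79.2020*9.0870) = 0.0002
R_conv_out = 1/(47.4170*9.0870) = 0.0023
R_total = 0.0103 K/W
Q = 88.2460 / 0.0103 = 8568.9329 W

R_total = 0.0103 K/W, Q = 8568.9329 W


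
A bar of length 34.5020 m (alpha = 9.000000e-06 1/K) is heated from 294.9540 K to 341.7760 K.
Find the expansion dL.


dT = 46.8220 K
dL = 9.000000e-06 * 34.5020 * 46.8220 = 0.014539 m
L_final = 34.516539 m

dL = 0.014539 m


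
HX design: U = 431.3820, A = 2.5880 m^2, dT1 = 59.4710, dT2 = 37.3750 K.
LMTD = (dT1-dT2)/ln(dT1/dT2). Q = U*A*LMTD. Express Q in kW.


LMTD = 47.5708 K
Q = 431.3820 * 2.5880 * 47.5708 = 53108.8145 W = 53.1088 kW

53.1088 kW


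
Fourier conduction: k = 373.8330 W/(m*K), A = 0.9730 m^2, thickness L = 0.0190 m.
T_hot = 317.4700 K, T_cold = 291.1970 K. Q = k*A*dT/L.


dT = 26.2730 K
Q = 373.8330 * 0.9730 * 26.2730 / 0.0190 = 502975.1642 W

502975.1642 W


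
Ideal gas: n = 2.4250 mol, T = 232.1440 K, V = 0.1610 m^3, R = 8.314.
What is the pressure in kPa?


P = nRT/V = 2.4250 * 8.314 * 232.1440 / 0.1610
= 4680.3596 / 0.1610 = 29070.5568 Pa = 29.0706 kPa

29.0706 kPa


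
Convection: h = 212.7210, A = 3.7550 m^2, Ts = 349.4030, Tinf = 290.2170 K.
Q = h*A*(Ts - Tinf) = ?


dT = 59.1860 K
Q = 212.7210 * 3.7550 * 59.1860 = 47275.8447 W

47275.8447 W
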